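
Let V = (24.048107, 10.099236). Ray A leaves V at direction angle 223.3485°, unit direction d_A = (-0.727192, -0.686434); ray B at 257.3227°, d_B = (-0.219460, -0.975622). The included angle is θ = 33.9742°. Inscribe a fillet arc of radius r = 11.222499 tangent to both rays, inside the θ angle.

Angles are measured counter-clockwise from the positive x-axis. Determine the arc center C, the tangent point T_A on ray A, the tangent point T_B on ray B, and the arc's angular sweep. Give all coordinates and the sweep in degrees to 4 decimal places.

bisector direction at 240.3356° = (-0.494919,-0.868939)
center distance |VC| = r/sin(θ/2) = 11.222499/sin(16.9871°) = 38.412643
C = V + |VC|·bis = (5.0370,-23.2790)
T_A = V + ((C−V)·d_A)·d_A = V + 36.7367·d_A = (-2.6665,-15.1181)
T_B = V + ((C−V)·d_B)·d_B = V + 36.7367·d_B = (15.9859,-25.7419)
sweep = 180° − θ = 146.0258°

center=(5.0370,-23.2790) T_A=(-2.6665,-15.1181) T_B=(15.9859,-25.7419) sweep=146.0258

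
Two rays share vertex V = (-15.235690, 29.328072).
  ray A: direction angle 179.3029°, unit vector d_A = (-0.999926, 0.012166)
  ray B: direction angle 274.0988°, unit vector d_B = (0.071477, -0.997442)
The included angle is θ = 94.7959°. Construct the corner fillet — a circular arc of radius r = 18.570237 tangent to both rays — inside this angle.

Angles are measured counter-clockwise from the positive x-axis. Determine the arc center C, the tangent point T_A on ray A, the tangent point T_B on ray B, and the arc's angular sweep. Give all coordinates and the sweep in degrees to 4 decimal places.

center=(-32.5378,10.9670) T_A=(-32.3119,29.5358) T_B=(-14.0151,12.2943) sweep=85.2041

bisector direction at 226.7009° = (-0.685808,-0.727783)
center distance |VC| = r/sin(θ/2) = 18.570237/sin(47.3980°) = 25.228802
C = V + |VC|·bis = (-32.5378,10.9670)
T_A = V + ((C−V)·d_A)·d_A = V + 17.0774·d_A = (-32.3119,29.5358)
T_B = V + ((C−V)·d_B)·d_B = V + 17.0774·d_B = (-14.0151,12.2943)
sweep = 180° − θ = 85.2041°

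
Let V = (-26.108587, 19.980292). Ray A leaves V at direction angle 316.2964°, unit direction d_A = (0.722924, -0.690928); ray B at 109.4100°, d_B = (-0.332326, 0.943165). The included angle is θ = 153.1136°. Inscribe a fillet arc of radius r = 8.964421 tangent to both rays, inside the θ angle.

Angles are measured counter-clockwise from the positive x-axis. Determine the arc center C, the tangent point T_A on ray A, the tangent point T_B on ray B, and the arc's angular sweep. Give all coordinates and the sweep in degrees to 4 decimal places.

center=(-18.3658,24.9804) T_A=(-24.5595,18.4998) T_B=(-26.8207,22.0013) sweep=26.8864

bisector direction at 32.8532° = (0.840063,0.542488)
center distance |VC| = r/sin(θ/2) = 8.964421/sin(76.5568°) = 9.216958
C = V + |VC|·bis = (-18.3658,24.9804)
T_A = V + ((C−V)·d_A)·d_A = V + 2.1428·d_A = (-24.5595,18.4998)
T_B = V + ((C−V)·d_B)·d_B = V + 2.1428·d_B = (-26.8207,22.0013)
sweep = 180° − θ = 26.8864°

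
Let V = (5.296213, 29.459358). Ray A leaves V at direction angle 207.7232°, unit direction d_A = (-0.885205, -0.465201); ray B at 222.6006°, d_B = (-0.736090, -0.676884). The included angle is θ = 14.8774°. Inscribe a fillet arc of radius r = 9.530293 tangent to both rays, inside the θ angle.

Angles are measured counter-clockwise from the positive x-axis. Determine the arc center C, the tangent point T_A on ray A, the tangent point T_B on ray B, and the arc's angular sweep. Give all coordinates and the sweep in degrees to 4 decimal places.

bisector direction at 215.1619° = (-0.817528,-0.575889)
center distance |VC| = r/sin(θ/2) = 9.530293/sin(7.4387°) = 73.612673
C = V + |VC|·bis = (-54.8842,-12.9334)
T_A = V + ((C−V)·d_A)·d_A = V + 72.9931·d_A = (-59.3177,-4.4971)
T_B = V + ((C−V)·d_B)·d_B = V + 72.9931·d_B = (-48.4333,-19.9485)
sweep = 180° − θ = 165.1226°

center=(-54.8842,-12.9334) T_A=(-59.3177,-4.4971) T_B=(-48.4333,-19.9485) sweep=165.1226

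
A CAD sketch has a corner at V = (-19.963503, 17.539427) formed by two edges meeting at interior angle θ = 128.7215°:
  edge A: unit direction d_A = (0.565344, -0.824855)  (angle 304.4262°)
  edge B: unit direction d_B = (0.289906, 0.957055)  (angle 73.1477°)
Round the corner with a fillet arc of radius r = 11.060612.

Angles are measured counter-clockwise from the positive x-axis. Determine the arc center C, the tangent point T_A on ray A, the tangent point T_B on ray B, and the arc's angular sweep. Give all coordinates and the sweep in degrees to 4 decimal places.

bisector direction at 8.7869° = (0.988263,0.152761)
center distance |VC| = r/sin(θ/2) = 11.060612/sin(64.3607°) = 12.268626
C = V + |VC|·bis = (-7.8389,19.4136)
T_A = V + ((C−V)·d_A)·d_A = V + 5.3087·d_A = (-16.9623,13.1605)
T_B = V + ((C−V)·d_B)·d_B = V + 5.3087·d_B = (-18.4245,22.6201)
sweep = 180° − θ = 51.2785°

center=(-7.8389,19.4136) T_A=(-16.9623,13.1605) T_B=(-18.4245,22.6201) sweep=51.2785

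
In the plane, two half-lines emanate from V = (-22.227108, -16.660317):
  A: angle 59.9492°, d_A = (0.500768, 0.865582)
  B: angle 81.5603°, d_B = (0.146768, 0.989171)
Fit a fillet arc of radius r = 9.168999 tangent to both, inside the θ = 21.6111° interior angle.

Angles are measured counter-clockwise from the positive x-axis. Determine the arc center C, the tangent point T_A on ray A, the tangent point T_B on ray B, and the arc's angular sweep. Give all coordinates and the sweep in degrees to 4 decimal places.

bisector direction at 70.7548° = (0.329612,0.944116)
center distance |VC| = r/sin(θ/2) = 9.168999/sin(10.8056°) = 48.907467
C = V + |VC|·bis = (-6.1066,29.5140)
T_A = V + ((C−V)·d_A)·d_A = V + 48.0403·d_A = (1.8299,24.9225)
T_B = V + ((C−V)·d_B)·d_B = V + 48.0403·d_B = (-15.1763,30.8597)
sweep = 180° − θ = 158.3889°

center=(-6.1066,29.5140) T_A=(1.8299,24.9225) T_B=(-15.1763,30.8597) sweep=158.3889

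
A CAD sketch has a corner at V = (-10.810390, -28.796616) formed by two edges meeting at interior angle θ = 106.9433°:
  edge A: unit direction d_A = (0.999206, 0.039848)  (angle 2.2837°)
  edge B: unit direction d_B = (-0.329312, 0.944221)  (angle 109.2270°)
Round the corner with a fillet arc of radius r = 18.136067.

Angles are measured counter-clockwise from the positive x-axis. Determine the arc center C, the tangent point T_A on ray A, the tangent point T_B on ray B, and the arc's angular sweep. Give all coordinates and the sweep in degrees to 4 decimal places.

bisector direction at 55.7553° = (0.562728,0.826642)
center distance |VC| = r/sin(θ/2) = 18.136067/sin(53.4716°) = 22.569580
C = V + |VC|·bis = (1.8901,-10.1396)
T_A = V + ((C−V)·d_A)·d_A = V + 13.4339·d_A = (2.6128,-28.2613)
T_B = V + ((C−V)·d_B)·d_B = V + 13.4339·d_B = (-15.2343,-16.1121)
sweep = 180° − θ = 73.0567°

center=(1.8901,-10.1396) T_A=(2.6128,-28.2613) T_B=(-15.2343,-16.1121) sweep=73.0567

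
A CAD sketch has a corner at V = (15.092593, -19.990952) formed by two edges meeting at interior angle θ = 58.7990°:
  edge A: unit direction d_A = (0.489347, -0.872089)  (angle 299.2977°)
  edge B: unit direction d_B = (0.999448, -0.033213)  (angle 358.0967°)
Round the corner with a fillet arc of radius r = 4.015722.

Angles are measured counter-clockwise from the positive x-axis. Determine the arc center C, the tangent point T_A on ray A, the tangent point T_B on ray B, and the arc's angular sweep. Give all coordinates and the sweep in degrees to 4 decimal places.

bisector direction at 328.6972° = (0.854433,-0.519561)
center distance |VC| = r/sin(θ/2) = 4.015722/sin(29.3995°) = 8.180390
C = V + |VC|·bis = (22.0822,-24.2412)
T_A = V + ((C−V)·d_A)·d_A = V + 7.1269·d_A = (18.5801,-26.2062)
T_B = V + ((C−V)·d_B)·d_B = V + 7.1269·d_B = (22.2156,-20.2277)
sweep = 180° − θ = 121.2010°

center=(22.0822,-24.2412) T_A=(18.5801,-26.2062) T_B=(22.2156,-20.2277) sweep=121.2010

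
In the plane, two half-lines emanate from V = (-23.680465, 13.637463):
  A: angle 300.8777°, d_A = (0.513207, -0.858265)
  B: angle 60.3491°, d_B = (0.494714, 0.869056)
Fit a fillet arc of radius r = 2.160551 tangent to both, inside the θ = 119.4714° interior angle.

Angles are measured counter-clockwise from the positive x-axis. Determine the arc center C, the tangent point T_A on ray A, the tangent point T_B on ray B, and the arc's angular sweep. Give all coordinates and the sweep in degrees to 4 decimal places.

bisector direction at 0.6134° = (0.999943,0.010706)
center distance |VC| = r/sin(θ/2) = 2.160551/sin(59.7357°) = 2.501478
C = V + |VC|·bis = (-21.1791,13.6642)
T_A = V + ((C−V)·d_A)·d_A = V + 1.2607·d_A = (-23.0335,12.5554)
T_B = V + ((C−V)·d_B)·d_B = V + 1.2607·d_B = (-23.0568,14.7331)
sweep = 180° − θ = 60.5286°

center=(-21.1791,13.6642) T_A=(-23.0335,12.5554) T_B=(-23.0568,14.7331) sweep=60.5286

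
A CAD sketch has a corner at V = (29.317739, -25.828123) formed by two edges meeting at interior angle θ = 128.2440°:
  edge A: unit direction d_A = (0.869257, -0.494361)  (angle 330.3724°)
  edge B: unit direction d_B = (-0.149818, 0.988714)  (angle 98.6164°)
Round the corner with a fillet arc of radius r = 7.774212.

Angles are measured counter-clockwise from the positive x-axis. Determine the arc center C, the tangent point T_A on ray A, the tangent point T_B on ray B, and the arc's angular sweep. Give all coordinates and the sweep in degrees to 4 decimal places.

center=(36.4392,-20.9347) T_A=(32.5959,-27.6925) T_B=(28.7527,-22.0994) sweep=51.7560

bisector direction at 34.4944° = (0.824182,0.566326)
center distance |VC| = r/sin(θ/2) = 7.774212/sin(64.1220°) = 8.640649
C = V + |VC|·bis = (36.4392,-20.9347)
T_A = V + ((C−V)·d_A)·d_A = V + 3.7713·d_A = (32.5959,-27.6925)
T_B = V + ((C−V)·d_B)·d_B = V + 3.7713·d_B = (28.7527,-22.0994)
sweep = 180° − θ = 51.7560°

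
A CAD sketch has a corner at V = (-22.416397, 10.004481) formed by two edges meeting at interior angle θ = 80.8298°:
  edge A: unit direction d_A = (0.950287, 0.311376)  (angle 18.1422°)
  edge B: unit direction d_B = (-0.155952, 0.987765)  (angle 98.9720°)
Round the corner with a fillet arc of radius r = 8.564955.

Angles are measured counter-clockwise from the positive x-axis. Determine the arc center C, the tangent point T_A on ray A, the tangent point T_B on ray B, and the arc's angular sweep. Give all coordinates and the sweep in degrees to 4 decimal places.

bisector direction at 58.5571° = (0.521649,0.853160)
center distance |VC| = r/sin(θ/2) = 8.564955/sin(40.4149°) = 13.211042
C = V + |VC|·bis = (-15.5249,21.2756)
T_A = V + ((C−V)·d_A)·d_A = V + 10.0585·d_A = (-12.8580,13.1365)
T_B = V + ((C−V)·d_B)·d_B = V + 10.0585·d_B = (-23.9850,19.9399)
sweep = 180° − θ = 99.1702°

center=(-15.5249,21.2756) T_A=(-12.8580,13.1365) T_B=(-23.9850,19.9399) sweep=99.1702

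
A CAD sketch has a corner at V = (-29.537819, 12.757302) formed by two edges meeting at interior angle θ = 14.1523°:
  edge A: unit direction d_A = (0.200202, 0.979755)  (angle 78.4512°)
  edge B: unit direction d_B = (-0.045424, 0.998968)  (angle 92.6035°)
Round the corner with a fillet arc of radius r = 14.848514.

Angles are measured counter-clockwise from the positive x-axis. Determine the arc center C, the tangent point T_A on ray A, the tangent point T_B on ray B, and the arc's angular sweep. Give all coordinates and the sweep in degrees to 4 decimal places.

bisector direction at 85.5273° = (0.077983,0.996955)
center distance |VC| = r/sin(θ/2) = 14.848514/sin(7.0762°) = 120.535005
C = V + |VC|·bis = (-20.1381,132.9252)
T_A = V + ((C−V)·d_A)·d_A = V + 119.6169·d_A = (-5.5902,129.9525)
T_B = V + ((C−V)·d_B)·d_B = V + 119.6169·d_B = (-34.9713,132.2508)
sweep = 180° − θ = 165.8477°

center=(-20.1381,132.9252) T_A=(-5.5902,129.9525) T_B=(-34.9713,132.2508) sweep=165.8477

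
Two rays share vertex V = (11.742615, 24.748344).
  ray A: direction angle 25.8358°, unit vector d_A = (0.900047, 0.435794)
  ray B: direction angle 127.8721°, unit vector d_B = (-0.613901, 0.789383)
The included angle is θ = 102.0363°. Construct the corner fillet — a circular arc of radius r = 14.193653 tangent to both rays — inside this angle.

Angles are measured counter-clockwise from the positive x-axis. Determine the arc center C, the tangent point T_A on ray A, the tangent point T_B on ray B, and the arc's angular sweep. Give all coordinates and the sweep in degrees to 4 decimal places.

center=(15.8954,42.5290) T_A=(22.0809,29.7540) T_B=(4.6911,33.8155) sweep=77.9637

bisector direction at 76.8539° = (0.227434,0.973793)
center distance |VC| = r/sin(θ/2) = 14.193653/sin(51.0181°) = 18.259136
C = V + |VC|·bis = (15.8954,42.5290)
T_A = V + ((C−V)·d_A)·d_A = V + 11.4864·d_A = (22.0809,29.7540)
T_B = V + ((C−V)·d_B)·d_B = V + 11.4864·d_B = (4.6911,33.8155)
sweep = 180° − θ = 77.9637°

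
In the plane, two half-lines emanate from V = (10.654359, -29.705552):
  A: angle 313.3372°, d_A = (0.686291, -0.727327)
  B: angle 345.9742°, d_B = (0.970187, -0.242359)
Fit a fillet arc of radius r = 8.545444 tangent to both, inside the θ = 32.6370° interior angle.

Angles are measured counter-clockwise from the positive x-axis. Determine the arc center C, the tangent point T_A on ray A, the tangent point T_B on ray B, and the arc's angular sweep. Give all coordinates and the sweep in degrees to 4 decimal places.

bisector direction at 329.6557° = (0.863005,-0.505195)
center distance |VC| = r/sin(θ/2) = 8.545444/sin(16.3185°) = 30.413365
C = V + |VC|·bis = (36.9013,-45.0702)
T_A = V + ((C−V)·d_A)·d_A = V + 29.1882·d_A = (30.6859,-50.9349)
T_B = V + ((C−V)·d_B)·d_B = V + 29.1882·d_B = (38.9723,-36.7796)
sweep = 180° − θ = 147.3630°

center=(36.9013,-45.0702) T_A=(30.6859,-50.9349) T_B=(38.9723,-36.7796) sweep=147.3630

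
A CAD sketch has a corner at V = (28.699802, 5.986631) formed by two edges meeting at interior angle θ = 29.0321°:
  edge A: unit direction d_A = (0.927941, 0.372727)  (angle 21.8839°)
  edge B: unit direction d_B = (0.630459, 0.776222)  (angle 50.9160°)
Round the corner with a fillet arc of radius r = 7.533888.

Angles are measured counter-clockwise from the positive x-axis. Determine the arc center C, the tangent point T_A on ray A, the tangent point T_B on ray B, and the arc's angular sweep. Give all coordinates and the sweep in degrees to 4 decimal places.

center=(52.8927,23.8232) T_A=(55.7008,16.8322) T_B=(47.0447,28.5730) sweep=150.9679

bisector direction at 36.4000° = (0.804894,0.593418)
center distance |VC| = r/sin(θ/2) = 7.533888/sin(14.5160°) = 30.057259
C = V + |VC|·bis = (52.8927,23.8232)
T_A = V + ((C−V)·d_A)·d_A = V + 29.0978·d_A = (55.7008,16.8322)
T_B = V + ((C−V)·d_B)·d_B = V + 29.0978·d_B = (47.0447,28.5730)
sweep = 180° − θ = 150.9679°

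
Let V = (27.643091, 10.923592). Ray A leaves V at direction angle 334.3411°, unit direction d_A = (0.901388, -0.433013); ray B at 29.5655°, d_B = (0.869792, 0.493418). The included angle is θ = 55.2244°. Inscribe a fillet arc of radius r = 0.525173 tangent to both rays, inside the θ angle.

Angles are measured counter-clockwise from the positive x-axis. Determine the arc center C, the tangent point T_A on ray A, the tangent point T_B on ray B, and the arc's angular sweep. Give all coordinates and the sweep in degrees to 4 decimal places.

bisector direction at 1.9533° = (0.999419,0.034085)
center distance |VC| = r/sin(θ/2) = 0.525173/sin(27.6122°) = 1.133097
C = V + |VC|·bis = (28.7755,10.9622)
T_A = V + ((C−V)·d_A)·d_A = V + 1.0040·d_A = (28.5481,10.4888)
T_B = V + ((C−V)·d_B)·d_B = V + 1.0040·d_B = (28.5164,11.4190)
sweep = 180° − θ = 124.7756°

center=(28.7755,10.9622) T_A=(28.5481,10.4888) T_B=(28.5164,11.4190) sweep=124.7756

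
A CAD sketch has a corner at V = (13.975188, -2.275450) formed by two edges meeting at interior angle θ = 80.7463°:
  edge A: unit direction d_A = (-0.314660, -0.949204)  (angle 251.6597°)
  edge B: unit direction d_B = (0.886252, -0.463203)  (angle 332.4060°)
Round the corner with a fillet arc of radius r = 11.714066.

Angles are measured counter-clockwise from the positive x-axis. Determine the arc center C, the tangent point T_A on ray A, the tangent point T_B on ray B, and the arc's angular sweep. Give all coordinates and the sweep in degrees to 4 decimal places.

center=(20.7591,-19.0386) T_A=(9.6401,-15.3527) T_B=(26.1851,-8.6570) sweep=99.2537

bisector direction at 292.0329° = (0.375138,-0.926969)
center distance |VC| = r/sin(θ/2) = 11.714066/sin(40.3732°) = 18.083878
C = V + |VC|·bis = (20.7591,-19.0386)
T_A = V + ((C−V)·d_A)·d_A = V + 13.7771·d_A = (9.6401,-15.3527)
T_B = V + ((C−V)·d_B)·d_B = V + 13.7771·d_B = (26.1851,-8.6570)
sweep = 180° − θ = 99.2537°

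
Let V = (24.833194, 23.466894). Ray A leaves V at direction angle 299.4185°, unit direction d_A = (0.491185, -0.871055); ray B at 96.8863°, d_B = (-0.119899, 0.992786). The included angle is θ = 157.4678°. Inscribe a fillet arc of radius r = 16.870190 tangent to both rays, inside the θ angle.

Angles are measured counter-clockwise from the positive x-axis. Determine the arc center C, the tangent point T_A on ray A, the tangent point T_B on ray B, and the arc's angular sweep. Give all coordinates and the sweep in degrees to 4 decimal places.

bisector direction at 18.1524° = (0.950231,0.311546)
center distance |VC| = r/sin(θ/2) = 16.870190/sin(78.7339°) = 17.201659
C = V + |VC|·bis = (41.1787,28.8260)
T_A = V + ((C−V)·d_A)·d_A = V + 3.3606·d_A = (26.4839,20.5396)
T_B = V + ((C−V)·d_B)·d_B = V + 3.3606·d_B = (24.4303,26.8033)
sweep = 180° − θ = 22.5322°

center=(41.1787,28.8260) T_A=(26.4839,20.5396) T_B=(24.4303,26.8033) sweep=22.5322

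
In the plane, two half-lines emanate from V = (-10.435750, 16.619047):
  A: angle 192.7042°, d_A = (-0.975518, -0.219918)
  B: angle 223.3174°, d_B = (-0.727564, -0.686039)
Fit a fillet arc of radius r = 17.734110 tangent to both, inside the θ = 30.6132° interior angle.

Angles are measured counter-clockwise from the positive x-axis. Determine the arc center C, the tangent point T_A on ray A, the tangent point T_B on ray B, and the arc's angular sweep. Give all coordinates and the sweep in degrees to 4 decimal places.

center=(-69.7451,-14.9306) T_A=(-73.6451,2.3693) T_B=(-57.5788,-27.8333) sweep=149.3868

bisector direction at 208.0108° = (-0.882859,-0.469638)
center distance |VC| = r/sin(θ/2) = 17.734110/sin(15.3066°) = 67.178691
C = V + |VC|·bis = (-69.7451,-14.9306)
T_A = V + ((C−V)·d_A)·d_A = V + 64.7957·d_A = (-73.6451,2.3693)
T_B = V + ((C−V)·d_B)·d_B = V + 64.7957·d_B = (-57.5788,-27.8333)
sweep = 180° − θ = 149.3868°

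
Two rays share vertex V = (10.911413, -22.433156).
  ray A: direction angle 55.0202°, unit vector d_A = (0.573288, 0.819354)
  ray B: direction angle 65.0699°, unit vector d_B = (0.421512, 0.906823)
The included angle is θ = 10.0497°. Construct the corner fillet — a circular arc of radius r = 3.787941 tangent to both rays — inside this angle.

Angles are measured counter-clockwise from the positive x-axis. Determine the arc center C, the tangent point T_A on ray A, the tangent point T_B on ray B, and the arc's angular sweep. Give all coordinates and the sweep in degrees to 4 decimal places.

bisector direction at 60.0450° = (0.499319,0.866418)
center distance |VC| = r/sin(θ/2) = 3.787941/sin(5.0248°) = 43.247359
C = V + |VC|·bis = (32.5056,15.0371)
T_A = V + ((C−V)·d_A)·d_A = V + 43.0812·d_A = (35.6093,12.8656)
T_B = V + ((C−V)·d_B)·d_B = V + 43.0812·d_B = (29.0706,16.6338)
sweep = 180° − θ = 169.9503°

center=(32.5056,15.0371) T_A=(35.6093,12.8656) T_B=(29.0706,16.6338) sweep=169.9503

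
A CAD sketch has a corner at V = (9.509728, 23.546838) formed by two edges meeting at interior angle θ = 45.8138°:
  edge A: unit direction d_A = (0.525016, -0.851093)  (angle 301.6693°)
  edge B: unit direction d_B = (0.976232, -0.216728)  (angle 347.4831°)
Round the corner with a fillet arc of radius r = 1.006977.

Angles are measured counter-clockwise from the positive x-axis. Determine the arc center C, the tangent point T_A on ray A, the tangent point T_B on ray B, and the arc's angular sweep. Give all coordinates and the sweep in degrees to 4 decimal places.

center=(11.6179,22.0473) T_A=(10.7609,21.5186) T_B=(11.8361,23.0304) sweep=134.1862

bisector direction at 324.5762° = (0.814887,-0.579620)
center distance |VC| = r/sin(θ/2) = 1.006977/sin(22.9069°) = 2.587068
C = V + |VC|·bis = (11.6179,22.0473)
T_A = V + ((C−V)·d_A)·d_A = V + 2.3830·d_A = (10.7609,21.5186)
T_B = V + ((C−V)·d_B)·d_B = V + 2.3830·d_B = (11.8361,23.0304)
sweep = 180° − θ = 134.1862°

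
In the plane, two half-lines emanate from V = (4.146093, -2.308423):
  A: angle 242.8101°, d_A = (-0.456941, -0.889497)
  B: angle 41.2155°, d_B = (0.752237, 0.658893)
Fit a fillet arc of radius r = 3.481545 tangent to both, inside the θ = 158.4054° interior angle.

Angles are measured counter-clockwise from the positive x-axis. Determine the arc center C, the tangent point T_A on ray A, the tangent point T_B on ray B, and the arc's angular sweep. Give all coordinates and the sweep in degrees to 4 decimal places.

bisector direction at 322.0128° = (0.788148,-0.615485)
center distance |VC| = r/sin(θ/2) = 3.481545/sin(79.2027°) = 3.544293
C = V + |VC|·bis = (6.9395,-4.4899)
T_A = V + ((C−V)·d_A)·d_A = V + 0.6640·d_A = (3.8427,-2.8990)
T_B = V + ((C−V)·d_B)·d_B = V + 0.6640·d_B = (4.6456,-1.8709)
sweep = 180° − θ = 21.5946°

center=(6.9395,-4.4899) T_A=(3.8427,-2.8990) T_B=(4.6456,-1.8709) sweep=21.5946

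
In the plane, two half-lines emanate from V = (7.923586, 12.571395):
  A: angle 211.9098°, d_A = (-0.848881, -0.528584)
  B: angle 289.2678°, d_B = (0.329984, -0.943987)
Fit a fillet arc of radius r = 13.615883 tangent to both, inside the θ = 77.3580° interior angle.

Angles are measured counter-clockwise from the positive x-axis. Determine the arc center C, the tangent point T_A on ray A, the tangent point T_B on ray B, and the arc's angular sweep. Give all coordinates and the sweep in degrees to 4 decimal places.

bisector direction at 250.5888° = (-0.332346,-0.943158)
center distance |VC| = r/sin(θ/2) = 13.615883/sin(38.6790°) = 21.786927
C = V + |VC|·bis = (0.6828,-7.9771)
T_A = V + ((C−V)·d_A)·d_A = V + 17.0082·d_A = (-6.5143,3.5812)
T_B = V + ((C−V)·d_B)·d_B = V + 17.0082·d_B = (13.5360,-3.4841)
sweep = 180° − θ = 102.6420°

center=(0.6828,-7.9771) T_A=(-6.5143,3.5812) T_B=(13.5360,-3.4841) sweep=102.6420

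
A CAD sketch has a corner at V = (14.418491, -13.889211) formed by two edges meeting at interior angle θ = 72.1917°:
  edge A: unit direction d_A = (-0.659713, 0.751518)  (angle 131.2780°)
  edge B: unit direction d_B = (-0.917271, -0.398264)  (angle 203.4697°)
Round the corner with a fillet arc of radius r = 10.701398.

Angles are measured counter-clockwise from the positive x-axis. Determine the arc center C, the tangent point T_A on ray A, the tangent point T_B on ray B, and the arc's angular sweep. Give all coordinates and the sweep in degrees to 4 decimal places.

center=(-3.3067,-9.9187) T_A=(4.7355,-2.8588) T_B=(0.9552,-19.7347) sweep=107.8083

bisector direction at 167.3738° = (-0.975817,0.218589)
center distance |VC| = r/sin(θ/2) = 10.701398/sin(36.0958°) = 18.164507
C = V + |VC|·bis = (-3.3067,-9.9187)
T_A = V + ((C−V)·d_A)·d_A = V + 14.6775·d_A = (4.7355,-2.8588)
T_B = V + ((C−V)·d_B)·d_B = V + 14.6775·d_B = (0.9552,-19.7347)
sweep = 180° − θ = 107.8083°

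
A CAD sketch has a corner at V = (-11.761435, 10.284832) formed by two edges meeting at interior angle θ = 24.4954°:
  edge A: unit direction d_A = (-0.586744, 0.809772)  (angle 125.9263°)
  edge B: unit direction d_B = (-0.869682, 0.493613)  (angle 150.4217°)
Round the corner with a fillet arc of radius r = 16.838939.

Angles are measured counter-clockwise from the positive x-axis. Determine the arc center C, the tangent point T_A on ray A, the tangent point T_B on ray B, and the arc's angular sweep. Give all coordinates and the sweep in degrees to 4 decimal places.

center=(-70.9112,63.2191) T_A=(-57.2755,73.0993) T_B=(-79.2231,48.5746) sweep=155.5046

bisector direction at 138.1740° = (-0.745173,0.666871)
center distance |VC| = r/sin(θ/2) = 16.838939/sin(12.2477°) = 79.377122
C = V + |VC|·bis = (-70.9112,63.2191)
T_A = V + ((C−V)·d_A)·d_A = V + 77.5705·d_A = (-57.2755,73.0993)
T_B = V + ((C−V)·d_B)·d_B = V + 77.5705·d_B = (-79.2231,48.5746)
sweep = 180° − θ = 155.5046°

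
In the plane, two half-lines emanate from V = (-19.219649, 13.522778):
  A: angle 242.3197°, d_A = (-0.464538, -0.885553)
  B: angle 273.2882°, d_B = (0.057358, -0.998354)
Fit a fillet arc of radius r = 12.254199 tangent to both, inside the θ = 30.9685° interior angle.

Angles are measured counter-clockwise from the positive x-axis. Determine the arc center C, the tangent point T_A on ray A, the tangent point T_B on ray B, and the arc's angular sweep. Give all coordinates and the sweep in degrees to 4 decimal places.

bisector direction at 257.8040° = (-0.211257,-0.977430)
center distance |VC| = r/sin(θ/2) = 12.254199/sin(15.4842°) = 45.900436
C = V + |VC|·bis = (-28.9165,-31.3417)
T_A = V + ((C−V)·d_A)·d_A = V + 44.2344·d_A = (-39.7682,-25.6492)
T_B = V + ((C−V)·d_B)·d_B = V + 44.2344·d_B = (-16.6824,-30.6388)
sweep = 180° − θ = 149.0315°

center=(-28.9165,-31.3417) T_A=(-39.7682,-25.6492) T_B=(-16.6824,-30.6388) sweep=149.0315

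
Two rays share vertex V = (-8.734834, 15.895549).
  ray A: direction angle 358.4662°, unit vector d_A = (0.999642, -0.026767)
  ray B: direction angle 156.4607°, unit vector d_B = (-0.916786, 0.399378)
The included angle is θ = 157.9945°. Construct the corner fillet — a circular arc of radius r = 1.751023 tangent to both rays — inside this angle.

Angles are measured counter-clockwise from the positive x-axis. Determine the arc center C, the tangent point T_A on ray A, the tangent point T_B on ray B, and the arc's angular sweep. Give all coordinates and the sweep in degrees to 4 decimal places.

center=(-8.3476,17.6368) T_A=(-8.3945,15.8864) T_B=(-9.0470,16.0315) sweep=22.0055

bisector direction at 77.4635° = (0.217062,0.976158)
center distance |VC| = r/sin(θ/2) = 1.751023/sin(78.9972°) = 1.783813
C = V + |VC|·bis = (-8.3476,17.6368)
T_A = V + ((C−V)·d_A)·d_A = V + 0.3405·d_A = (-8.3945,15.8864)
T_B = V + ((C−V)·d_B)·d_B = V + 0.3405·d_B = (-9.0470,16.0315)
sweep = 180° − θ = 22.0055°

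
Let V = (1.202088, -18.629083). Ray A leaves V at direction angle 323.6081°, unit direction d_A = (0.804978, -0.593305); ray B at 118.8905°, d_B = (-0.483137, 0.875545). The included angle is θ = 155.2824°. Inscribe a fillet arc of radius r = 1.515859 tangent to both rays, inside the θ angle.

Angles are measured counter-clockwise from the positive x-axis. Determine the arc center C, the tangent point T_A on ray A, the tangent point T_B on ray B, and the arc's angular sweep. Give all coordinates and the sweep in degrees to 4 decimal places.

bisector direction at 41.2493° = (0.751848,0.659337)
center distance |VC| = r/sin(θ/2) = 1.515859/sin(77.6412°) = 1.551820
C = V + |VC|·bis = (2.3688,-17.6059)
T_A = V + ((C−V)·d_A)·d_A = V + 0.3321·d_A = (1.4695,-18.8261)
T_B = V + ((C−V)·d_B)·d_B = V + 0.3321·d_B = (1.0416,-18.3383)
sweep = 180° − θ = 24.7176°

center=(2.3688,-17.6059) T_A=(1.4695,-18.8261) T_B=(1.0416,-18.3383) sweep=24.7176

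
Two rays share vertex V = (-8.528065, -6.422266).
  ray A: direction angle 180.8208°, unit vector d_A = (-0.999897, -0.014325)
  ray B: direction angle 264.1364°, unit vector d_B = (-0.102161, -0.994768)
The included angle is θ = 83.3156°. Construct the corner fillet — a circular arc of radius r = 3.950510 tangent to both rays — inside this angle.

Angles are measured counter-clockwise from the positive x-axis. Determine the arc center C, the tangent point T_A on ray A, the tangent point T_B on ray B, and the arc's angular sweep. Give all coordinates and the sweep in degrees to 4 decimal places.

bisector direction at 222.4786° = (-0.737530,-0.675315)
center distance |VC| = r/sin(θ/2) = 3.950510/sin(41.6578°) = 5.943474
C = V + |VC|·bis = (-12.9116,-10.4360)
T_A = V + ((C−V)·d_A)·d_A = V + 4.4405·d_A = (-12.9681,-6.4859)
T_B = V + ((C−V)·d_B)·d_B = V + 4.4405·d_B = (-8.9817,-10.8396)
sweep = 180° − θ = 96.6844°

center=(-12.9116,-10.4360) T_A=(-12.9681,-6.4859) T_B=(-8.9817,-10.8396) sweep=96.6844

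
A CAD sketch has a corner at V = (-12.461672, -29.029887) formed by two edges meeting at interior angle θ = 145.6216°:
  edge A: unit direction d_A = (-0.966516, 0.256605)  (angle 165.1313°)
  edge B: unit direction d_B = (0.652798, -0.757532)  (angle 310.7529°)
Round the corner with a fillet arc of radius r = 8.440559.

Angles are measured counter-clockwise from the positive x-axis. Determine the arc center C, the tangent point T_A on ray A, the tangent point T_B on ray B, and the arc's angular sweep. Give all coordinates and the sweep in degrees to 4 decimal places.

center=(-17.1512,-36.5178) T_A=(-14.9853,-28.3599) T_B=(-10.7572,-31.0078) sweep=34.3784

bisector direction at 237.9421° = (-0.530776,-0.847512)
center distance |VC| = r/sin(θ/2) = 8.440559/sin(72.8108°) = 8.835191
C = V + |VC|·bis = (-17.1512,-36.5178)
T_A = V + ((C−V)·d_A)·d_A = V + 2.6110·d_A = (-14.9853,-28.3599)
T_B = V + ((C−V)·d_B)·d_B = V + 2.6110·d_B = (-10.7572,-31.0078)
sweep = 180° − θ = 34.3784°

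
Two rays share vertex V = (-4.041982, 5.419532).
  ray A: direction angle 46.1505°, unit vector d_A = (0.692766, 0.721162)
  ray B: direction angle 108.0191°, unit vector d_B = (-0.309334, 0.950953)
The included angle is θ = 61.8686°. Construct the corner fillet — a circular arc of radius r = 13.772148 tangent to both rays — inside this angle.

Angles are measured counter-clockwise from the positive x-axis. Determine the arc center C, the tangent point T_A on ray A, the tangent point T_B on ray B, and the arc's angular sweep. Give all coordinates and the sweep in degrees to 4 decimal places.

bisector direction at 77.0848° = (0.223509,0.974702)
center distance |VC| = r/sin(θ/2) = 13.772148/sin(30.9343°) = 26.791204
C = V + |VC|·bis = (1.9461,31.5330)
T_A = V + ((C−V)·d_A)·d_A = V + 22.9804·d_A = (11.8780,21.9921)
T_B = V + ((C−V)·d_B)·d_B = V + 22.9804·d_B = (-11.1506,27.2728)
sweep = 180° − θ = 118.1314°

center=(1.9461,31.5330) T_A=(11.8780,21.9921) T_B=(-11.1506,27.2728) sweep=118.1314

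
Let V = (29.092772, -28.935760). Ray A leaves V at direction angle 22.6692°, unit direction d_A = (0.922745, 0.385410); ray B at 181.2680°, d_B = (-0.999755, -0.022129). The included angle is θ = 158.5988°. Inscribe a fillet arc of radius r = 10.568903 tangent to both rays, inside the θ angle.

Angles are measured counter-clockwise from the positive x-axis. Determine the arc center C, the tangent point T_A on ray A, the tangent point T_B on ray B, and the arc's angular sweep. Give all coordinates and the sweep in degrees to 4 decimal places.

bisector direction at 101.9686° = (-0.207376,0.978261)
center distance |VC| = r/sin(θ/2) = 10.568903/sin(79.2994°) = 10.755940
C = V + |VC|·bis = (26.8623,-18.4136)
T_A = V + ((C−V)·d_A)·d_A = V + 1.9971·d_A = (30.9356,-28.1660)
T_B = V + ((C−V)·d_B)·d_B = V + 1.9971·d_B = (27.0961,-28.9800)
sweep = 180° − θ = 21.4012°

center=(26.8623,-18.4136) T_A=(30.9356,-28.1660) T_B=(27.0961,-28.9800) sweep=21.4012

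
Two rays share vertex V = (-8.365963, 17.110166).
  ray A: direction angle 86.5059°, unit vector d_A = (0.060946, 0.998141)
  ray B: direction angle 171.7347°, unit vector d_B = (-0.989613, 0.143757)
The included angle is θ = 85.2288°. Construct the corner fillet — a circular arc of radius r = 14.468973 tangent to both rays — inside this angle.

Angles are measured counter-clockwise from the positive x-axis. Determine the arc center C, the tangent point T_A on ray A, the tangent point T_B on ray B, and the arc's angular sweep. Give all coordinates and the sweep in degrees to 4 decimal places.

center=(-21.8495,33.6897) T_A=(-7.4075,32.8079) T_B=(-23.9296,19.3710) sweep=94.7712

bisector direction at 129.1203° = (-0.630951,0.775823)
center distance |VC| = r/sin(θ/2) = 14.468973/sin(42.6144°) = 21.370267
C = V + |VC|·bis = (-21.8495,33.6897)
T_A = V + ((C−V)·d_A)·d_A = V + 15.7270·d_A = (-7.4075,32.8079)
T_B = V + ((C−V)·d_B)·d_B = V + 15.7270·d_B = (-23.9296,19.3710)
sweep = 180° − θ = 94.7712°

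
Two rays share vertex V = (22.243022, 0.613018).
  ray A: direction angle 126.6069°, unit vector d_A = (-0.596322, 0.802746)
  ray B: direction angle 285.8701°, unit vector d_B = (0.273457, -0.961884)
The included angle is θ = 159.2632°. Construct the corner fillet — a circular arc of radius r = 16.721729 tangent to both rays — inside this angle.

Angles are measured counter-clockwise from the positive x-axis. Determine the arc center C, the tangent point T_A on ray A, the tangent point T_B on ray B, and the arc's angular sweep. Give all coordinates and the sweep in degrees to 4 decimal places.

center=(6.9953,-6.9025) T_A=(20.4186,3.0690) T_B=(23.0797,-2.3298) sweep=20.7368

bisector direction at 206.2385° = (-0.896961,-0.442109)
center distance |VC| = r/sin(θ/2) = 16.721729/sin(79.6316°) = 16.999313
C = V + |VC|·bis = (6.9953,-6.9025)
T_A = V + ((C−V)·d_A)·d_A = V + 3.0595·d_A = (20.4186,3.0690)
T_B = V + ((C−V)·d_B)·d_B = V + 3.0595·d_B = (23.0797,-2.3298)
sweep = 180° − θ = 20.7368°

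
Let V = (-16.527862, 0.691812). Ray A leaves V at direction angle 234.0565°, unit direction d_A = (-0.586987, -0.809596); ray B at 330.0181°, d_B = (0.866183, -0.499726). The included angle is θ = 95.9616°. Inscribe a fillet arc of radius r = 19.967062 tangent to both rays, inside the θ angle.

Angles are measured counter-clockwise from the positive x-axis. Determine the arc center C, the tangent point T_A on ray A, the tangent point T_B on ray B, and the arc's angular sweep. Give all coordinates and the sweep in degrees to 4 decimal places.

bisector direction at 282.0373° = (0.208548,-0.978012)
center distance |VC| = r/sin(θ/2) = 19.967062/sin(47.9808°) = 26.876443
C = V + |VC|·bis = (-10.9228,-25.5937)
T_A = V + ((C−V)·d_A)·d_A = V + 17.9905·d_A = (-27.0881,-13.8733)
T_B = V + ((C−V)·d_B)·d_B = V + 17.9905·d_B = (-0.9448,-8.2985)
sweep = 180° − θ = 84.0384°

center=(-10.9228,-25.5937) T_A=(-27.0881,-13.8733) T_B=(-0.9448,-8.2985) sweep=84.0384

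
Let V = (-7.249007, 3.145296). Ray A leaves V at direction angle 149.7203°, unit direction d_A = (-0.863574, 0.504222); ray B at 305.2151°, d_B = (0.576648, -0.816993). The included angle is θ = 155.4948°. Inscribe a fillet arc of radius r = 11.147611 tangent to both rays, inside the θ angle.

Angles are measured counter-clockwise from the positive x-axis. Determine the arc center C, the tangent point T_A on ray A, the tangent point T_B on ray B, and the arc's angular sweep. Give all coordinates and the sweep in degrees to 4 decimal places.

bisector direction at 227.4677° = (-0.676006,-0.736896)
center distance |VC| = r/sin(θ/2) = 11.147611/sin(77.7474°) = 11.407456
C = V + |VC|·bis = (-14.9605,-5.2608)
T_A = V + ((C−V)·d_A)·d_A = V + 2.4209·d_A = (-9.3396,4.3660)
T_B = V + ((C−V)·d_B)·d_B = V + 2.4209·d_B = (-5.8530,1.1674)
sweep = 180° − θ = 24.5052°

center=(-14.9605,-5.2608) T_A=(-9.3396,4.3660) T_B=(-5.8530,1.1674) sweep=24.5052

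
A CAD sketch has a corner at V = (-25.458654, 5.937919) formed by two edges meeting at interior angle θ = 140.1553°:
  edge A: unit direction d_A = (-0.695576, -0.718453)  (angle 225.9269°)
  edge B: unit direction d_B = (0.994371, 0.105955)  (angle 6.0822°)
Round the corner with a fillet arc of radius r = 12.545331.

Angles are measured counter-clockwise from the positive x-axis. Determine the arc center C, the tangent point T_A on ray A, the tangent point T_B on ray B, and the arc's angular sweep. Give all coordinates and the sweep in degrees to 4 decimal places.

bisector direction at 296.0046° = (0.438443,-0.898759)
center distance |VC| = r/sin(θ/2) = 12.545331/sin(70.0777°) = 13.343893
C = V + |VC|·bis = (-19.6081,-6.0550)
T_A = V + ((C−V)·d_A)·d_A = V + 4.5469·d_A = (-28.6214,2.6712)
T_B = V + ((C−V)·d_B)·d_B = V + 4.5469·d_B = (-20.9374,6.4197)
sweep = 180° − θ = 39.8447°

center=(-19.6081,-6.0550) T_A=(-28.6214,2.6712) T_B=(-20.9374,6.4197) sweep=39.8447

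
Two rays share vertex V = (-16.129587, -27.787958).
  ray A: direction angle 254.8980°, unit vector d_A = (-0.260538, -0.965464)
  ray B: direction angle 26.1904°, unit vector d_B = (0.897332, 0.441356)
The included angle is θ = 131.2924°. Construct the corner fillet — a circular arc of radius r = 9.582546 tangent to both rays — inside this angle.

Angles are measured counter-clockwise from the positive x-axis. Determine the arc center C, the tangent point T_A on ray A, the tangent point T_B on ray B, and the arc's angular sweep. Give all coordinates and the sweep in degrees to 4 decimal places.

center=(-8.0081,-34.4723) T_A=(-17.2597,-31.9757) T_B=(-12.2374,-25.8736) sweep=48.7076

bisector direction at 320.5442° = (0.772115,-0.635483)
center distance |VC| = r/sin(θ/2) = 9.582546/sin(65.6462°) = 10.518521
C = V + |VC|·bis = (-8.0081,-34.4723)
T_A = V + ((C−V)·d_A)·d_A = V + 4.3375·d_A = (-17.2597,-31.9757)
T_B = V + ((C−V)·d_B)·d_B = V + 4.3375·d_B = (-12.2374,-25.8736)
sweep = 180° − θ = 48.7076°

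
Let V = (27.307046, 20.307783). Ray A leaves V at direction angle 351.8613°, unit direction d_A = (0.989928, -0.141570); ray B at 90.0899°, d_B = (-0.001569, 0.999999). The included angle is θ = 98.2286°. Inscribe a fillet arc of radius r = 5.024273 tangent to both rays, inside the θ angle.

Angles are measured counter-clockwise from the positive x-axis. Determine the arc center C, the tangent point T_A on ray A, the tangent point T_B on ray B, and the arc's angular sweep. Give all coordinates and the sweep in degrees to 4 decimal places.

bisector direction at 40.9756° = (0.754989,0.655738)
center distance |VC| = r/sin(θ/2) = 5.024273/sin(49.1143°) = 6.645716
C = V + |VC|·bis = (32.3245,24.6656)
T_A = V + ((C−V)·d_A)·d_A = V + 4.3500·d_A = (31.6132,19.6920)
T_B = V + ((C−V)·d_B)·d_B = V + 4.3500·d_B = (27.3002,24.6577)
sweep = 180° − θ = 81.7714°

center=(32.3245,24.6656) T_A=(31.6132,19.6920) T_B=(27.3002,24.6577) sweep=81.7714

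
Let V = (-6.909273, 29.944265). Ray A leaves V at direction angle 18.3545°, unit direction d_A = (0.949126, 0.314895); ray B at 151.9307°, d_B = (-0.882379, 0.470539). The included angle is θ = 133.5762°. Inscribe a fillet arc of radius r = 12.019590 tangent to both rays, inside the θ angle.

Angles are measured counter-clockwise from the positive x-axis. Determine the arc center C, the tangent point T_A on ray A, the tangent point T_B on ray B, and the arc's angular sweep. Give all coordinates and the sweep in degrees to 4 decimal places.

center=(-5.8019,42.9755) T_A=(-2.0169,31.5674) T_B=(-11.4575,32.3697) sweep=46.4238

bisector direction at 85.1426° = (0.084676,0.996409)
center distance |VC| = r/sin(θ/2) = 12.019590/sin(66.7881°) = 13.078227
C = V + |VC|·bis = (-5.8019,42.9755)
T_A = V + ((C−V)·d_A)·d_A = V + 5.1546·d_A = (-2.0169,31.5674)
T_B = V + ((C−V)·d_B)·d_B = V + 5.1546·d_B = (-11.4575,32.3697)
sweep = 180° − θ = 46.4238°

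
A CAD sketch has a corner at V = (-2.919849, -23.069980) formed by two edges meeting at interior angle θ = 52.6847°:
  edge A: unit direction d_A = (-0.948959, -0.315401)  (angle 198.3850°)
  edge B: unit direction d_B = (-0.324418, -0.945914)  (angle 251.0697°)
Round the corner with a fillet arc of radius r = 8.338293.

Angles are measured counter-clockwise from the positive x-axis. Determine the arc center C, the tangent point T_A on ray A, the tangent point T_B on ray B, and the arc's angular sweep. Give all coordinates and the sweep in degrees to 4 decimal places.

center=(-16.2703,-36.2940) T_A=(-18.9002,-28.3813) T_B=(-8.3830,-38.9991) sweep=127.3153

bisector direction at 224.7274° = (-0.710464,-0.703734)
center distance |VC| = r/sin(θ/2) = 8.338293/sin(26.3423°) = 18.791209
C = V + |VC|·bis = (-16.2703,-36.2940)
T_A = V + ((C−V)·d_A)·d_A = V + 16.8399·d_A = (-18.9002,-28.3813)
T_B = V + ((C−V)·d_B)·d_B = V + 16.8399·d_B = (-8.3830,-38.9991)
sweep = 180° − θ = 127.3153°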